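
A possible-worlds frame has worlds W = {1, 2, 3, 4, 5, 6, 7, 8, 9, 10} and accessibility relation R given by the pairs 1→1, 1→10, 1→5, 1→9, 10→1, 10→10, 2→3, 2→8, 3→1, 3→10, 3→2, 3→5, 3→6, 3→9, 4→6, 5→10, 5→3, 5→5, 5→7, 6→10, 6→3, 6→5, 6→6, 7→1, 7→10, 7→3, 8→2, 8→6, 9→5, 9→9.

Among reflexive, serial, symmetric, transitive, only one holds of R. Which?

serial

Reflexive: no — 2 is not related to itself.
Serial: yes — every world has a successor (e.g. 1 R 1).
Symmetric: no — 1 R 5 but not 5 R 1.
Transitive: no — 1 R 5 and 5 R 3, but not 1 R 3.
Only serial holds.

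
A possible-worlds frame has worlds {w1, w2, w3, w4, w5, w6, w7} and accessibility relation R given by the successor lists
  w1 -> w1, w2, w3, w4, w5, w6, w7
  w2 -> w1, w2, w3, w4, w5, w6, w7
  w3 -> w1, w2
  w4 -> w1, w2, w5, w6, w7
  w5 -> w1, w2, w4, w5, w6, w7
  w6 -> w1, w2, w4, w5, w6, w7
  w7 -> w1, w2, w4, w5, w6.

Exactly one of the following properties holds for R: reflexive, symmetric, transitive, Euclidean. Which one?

symmetric

Reflexive: no — w3 is not related to itself.
Symmetric: yes — every pair in R has its reverse in R.
Transitive: no — w3 R w1 and w1 R w4, but not w3 R w4.
Euclidean: no — w1 R w3 and w1 R w4, but not w3 R w4.
Only symmetric holds.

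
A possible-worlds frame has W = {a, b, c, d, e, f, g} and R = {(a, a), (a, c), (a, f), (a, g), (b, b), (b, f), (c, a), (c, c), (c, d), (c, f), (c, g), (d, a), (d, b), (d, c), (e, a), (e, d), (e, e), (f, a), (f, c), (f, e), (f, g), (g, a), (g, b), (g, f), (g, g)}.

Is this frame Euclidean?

No

Euclidean: no — a R g and a R c, but not g R c.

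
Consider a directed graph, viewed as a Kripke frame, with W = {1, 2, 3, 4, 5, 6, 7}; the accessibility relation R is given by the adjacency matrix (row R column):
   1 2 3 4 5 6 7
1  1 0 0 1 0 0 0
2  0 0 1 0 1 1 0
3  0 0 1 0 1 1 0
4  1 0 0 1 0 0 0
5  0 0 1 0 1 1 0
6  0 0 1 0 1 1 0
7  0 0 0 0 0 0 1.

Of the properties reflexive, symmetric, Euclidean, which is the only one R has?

Reflexive: no — 2 is not related to itself.
Symmetric: no — 2 R 3 but not 3 R 2.
Euclidean: yes — any two successors of a common world are R-related.
Only Euclidean holds.

Euclidean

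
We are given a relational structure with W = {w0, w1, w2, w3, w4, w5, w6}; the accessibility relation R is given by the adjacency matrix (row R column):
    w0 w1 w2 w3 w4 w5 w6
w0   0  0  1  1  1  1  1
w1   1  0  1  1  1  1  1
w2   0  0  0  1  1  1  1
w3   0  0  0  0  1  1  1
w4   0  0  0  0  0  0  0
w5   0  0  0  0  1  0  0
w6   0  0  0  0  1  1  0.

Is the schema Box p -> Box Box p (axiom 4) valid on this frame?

Yes

The schema 4 characterises exactly the transitive frames.
Transitive: yes — every two-step R-path is closed by a direct edge.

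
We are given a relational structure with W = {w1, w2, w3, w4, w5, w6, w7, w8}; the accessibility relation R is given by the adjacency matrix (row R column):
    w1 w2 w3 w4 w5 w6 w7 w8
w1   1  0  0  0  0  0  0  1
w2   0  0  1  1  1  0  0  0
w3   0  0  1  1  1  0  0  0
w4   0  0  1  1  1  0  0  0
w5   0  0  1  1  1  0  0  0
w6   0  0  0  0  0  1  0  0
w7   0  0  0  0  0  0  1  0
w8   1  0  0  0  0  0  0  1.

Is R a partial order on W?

No

Reflexive: no — w2 is not related to itself.
Transitive: yes — every two-step R-path is closed by a direct edge.
Antisymmetric: no — w1 R w8 and w8 R w1 with w1 ≠ w8.
So R is not a partial order.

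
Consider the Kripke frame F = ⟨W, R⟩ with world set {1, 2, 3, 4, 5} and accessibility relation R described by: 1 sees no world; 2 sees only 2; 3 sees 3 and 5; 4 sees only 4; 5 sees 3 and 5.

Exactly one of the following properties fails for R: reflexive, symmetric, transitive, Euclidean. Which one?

reflexive

Reflexive: no — 1 is not related to itself.
Symmetric: yes — every pair in R has its reverse in R.
Transitive: yes — every two-step R-path is closed by a direct edge.
Euclidean: yes — any two successors of a common world are R-related.
Only reflexive fails.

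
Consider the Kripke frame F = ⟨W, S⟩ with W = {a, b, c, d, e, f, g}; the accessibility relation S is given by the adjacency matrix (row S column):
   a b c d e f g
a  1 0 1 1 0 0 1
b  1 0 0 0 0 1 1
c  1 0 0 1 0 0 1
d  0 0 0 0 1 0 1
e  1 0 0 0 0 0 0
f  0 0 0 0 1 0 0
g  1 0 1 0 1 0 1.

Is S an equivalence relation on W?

Reflexive: no — b is not related to itself.
Symmetric: no — a S d but not d S a.
Transitive: no — a S d and d S e, but not a S e.
So S is not an equivalence relation.

No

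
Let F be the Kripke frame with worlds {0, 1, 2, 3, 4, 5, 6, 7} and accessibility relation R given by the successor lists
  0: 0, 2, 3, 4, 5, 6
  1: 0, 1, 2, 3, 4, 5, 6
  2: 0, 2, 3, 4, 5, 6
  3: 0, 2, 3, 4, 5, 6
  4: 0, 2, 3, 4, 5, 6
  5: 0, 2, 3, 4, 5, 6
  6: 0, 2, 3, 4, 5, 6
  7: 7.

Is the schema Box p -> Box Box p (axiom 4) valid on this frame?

The schema 4 characterises exactly the transitive frames.
Transitive: yes — every two-step R-path is closed by a direct edge.

Yes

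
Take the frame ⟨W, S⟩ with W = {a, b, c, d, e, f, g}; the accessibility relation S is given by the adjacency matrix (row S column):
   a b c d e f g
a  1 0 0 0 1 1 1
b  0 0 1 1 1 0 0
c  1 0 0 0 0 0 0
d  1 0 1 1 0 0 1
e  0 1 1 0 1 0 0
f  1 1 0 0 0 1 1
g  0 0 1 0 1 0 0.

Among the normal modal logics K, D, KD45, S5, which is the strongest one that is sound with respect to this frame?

D

Serial (axiom D): yes — every world has a successor (e.g. a S a).
Euclidean (axiom 5): no — a S e and a S f, but not e S f.
Transitive (axiom 4): no — a S e and e S b, but not a S b.
Reflexive (axiom T): no — b is not related to itself.
So F validates K, D; KD45 would additionally require S to be Euclidean and transitive. The strongest is D.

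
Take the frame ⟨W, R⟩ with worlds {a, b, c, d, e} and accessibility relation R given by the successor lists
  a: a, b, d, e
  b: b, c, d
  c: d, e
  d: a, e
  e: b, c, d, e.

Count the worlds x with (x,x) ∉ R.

Enumerating: c, d.

2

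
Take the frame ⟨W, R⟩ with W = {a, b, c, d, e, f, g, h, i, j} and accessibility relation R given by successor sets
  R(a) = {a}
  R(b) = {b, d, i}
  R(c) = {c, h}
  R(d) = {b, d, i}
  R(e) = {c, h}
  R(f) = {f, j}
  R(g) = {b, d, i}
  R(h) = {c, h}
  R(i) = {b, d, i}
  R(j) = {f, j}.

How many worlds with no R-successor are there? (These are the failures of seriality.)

0

R is serial; there are no such worlds.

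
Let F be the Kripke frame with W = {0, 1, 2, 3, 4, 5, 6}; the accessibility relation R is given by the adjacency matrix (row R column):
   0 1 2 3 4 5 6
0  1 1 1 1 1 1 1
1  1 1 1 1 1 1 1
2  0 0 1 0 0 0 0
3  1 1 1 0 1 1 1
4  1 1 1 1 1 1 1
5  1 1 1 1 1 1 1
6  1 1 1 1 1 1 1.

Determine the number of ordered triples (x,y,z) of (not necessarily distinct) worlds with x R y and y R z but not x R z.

5

Enumerating: (3,0,3), (3,1,3), (3,4,3), (3,5,3), (3,6,3).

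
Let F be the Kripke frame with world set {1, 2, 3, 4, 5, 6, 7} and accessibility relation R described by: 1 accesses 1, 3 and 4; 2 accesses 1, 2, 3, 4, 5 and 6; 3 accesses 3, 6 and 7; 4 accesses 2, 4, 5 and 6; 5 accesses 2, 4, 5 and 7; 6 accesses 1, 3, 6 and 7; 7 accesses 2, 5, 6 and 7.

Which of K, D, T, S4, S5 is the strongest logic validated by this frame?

Serial (axiom D): yes — every world has a successor (e.g. 1 R 1).
Reflexive (axiom T): yes — every world is R-related to itself.
Transitive (axiom 4): no — 1 R 3 and 3 R 6, but not 1 R 6.
Euclidean (axiom 5): no — 1 R 3 and 1 R 4, but not 3 R 4.
So F validates K, D, T; S4 would additionally require R to be transitive. The strongest is T.

T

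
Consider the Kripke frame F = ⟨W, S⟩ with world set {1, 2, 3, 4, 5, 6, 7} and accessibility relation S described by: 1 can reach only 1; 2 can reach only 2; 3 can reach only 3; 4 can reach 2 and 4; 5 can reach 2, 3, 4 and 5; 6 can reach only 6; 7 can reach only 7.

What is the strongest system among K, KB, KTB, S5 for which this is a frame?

K

Symmetric (axiom B): no — 4 S 2 but not 2 S 4.
Reflexive (axiom T): yes — every world is S-related to itself.
Euclidean (axiom 5): no — 5 S 2 and 5 S 3, but not 2 S 3.
So F validates K; KB would additionally require S to be symmetric. The strongest is K.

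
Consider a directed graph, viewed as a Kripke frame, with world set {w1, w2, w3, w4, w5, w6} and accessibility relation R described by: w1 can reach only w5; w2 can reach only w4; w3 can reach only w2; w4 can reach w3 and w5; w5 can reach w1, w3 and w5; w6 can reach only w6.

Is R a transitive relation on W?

No

Transitive: no — w1 R w5 and w5 R w3, but not w1 R w3.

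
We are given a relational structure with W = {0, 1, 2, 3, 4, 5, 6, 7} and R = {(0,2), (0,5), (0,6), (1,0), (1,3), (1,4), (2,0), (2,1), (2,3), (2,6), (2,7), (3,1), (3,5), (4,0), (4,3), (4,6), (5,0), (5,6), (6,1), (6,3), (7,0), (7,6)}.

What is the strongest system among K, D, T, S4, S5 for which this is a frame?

Serial (axiom D): yes — every world has a successor (e.g. 0 R 2).
Reflexive (axiom T): no — 0 is not related to itself.
Transitive (axiom 4): no — 0 R 2 and 2 R 1, but not 0 R 1.
Euclidean (axiom 5): no — 0 R 2 and 0 R 5, but not 2 R 5.
So F validates K, D; T would additionally require R to be reflexive. The strongest is D.

D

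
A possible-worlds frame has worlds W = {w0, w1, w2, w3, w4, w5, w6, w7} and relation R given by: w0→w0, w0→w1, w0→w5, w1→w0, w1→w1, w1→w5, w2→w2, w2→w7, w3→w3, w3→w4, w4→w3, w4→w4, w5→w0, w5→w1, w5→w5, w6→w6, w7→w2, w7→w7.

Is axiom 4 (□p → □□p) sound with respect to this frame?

Yes

Axiom 4 corresponds to the accessibility relation being transitive.
Transitive: yes — every two-step R-path is closed by a direct edge.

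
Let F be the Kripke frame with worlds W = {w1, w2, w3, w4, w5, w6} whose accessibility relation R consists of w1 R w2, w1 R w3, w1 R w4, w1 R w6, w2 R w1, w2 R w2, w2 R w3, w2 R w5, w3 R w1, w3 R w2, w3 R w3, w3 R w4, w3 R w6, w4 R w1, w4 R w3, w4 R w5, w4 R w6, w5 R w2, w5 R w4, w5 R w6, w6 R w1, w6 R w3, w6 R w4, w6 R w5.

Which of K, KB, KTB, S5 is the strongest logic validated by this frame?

Symmetric (axiom B): yes — every pair in R has its reverse in R.
Reflexive (axiom T): no — w1 is not related to itself.
Euclidean (axiom 5): no — w1 R w2 and w1 R w4, but not w2 R w4.
So F validates K, KB; KTB would additionally require R to be reflexive. The strongest is KB.

KB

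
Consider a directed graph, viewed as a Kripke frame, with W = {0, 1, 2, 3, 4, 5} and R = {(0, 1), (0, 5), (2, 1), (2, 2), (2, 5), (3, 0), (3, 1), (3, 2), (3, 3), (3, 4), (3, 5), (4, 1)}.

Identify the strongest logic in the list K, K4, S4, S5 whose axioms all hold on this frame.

Transitive (axiom 4): yes — every two-step R-path is closed by a direct edge.
Reflexive (axiom T): no — 0 is not related to itself.
Euclidean (axiom 5): no — 0 R 1 and 0 R 5, but not 1 R 5.
So F validates K, K4; S4 would additionally require R to be reflexive. The strongest is K4.

K4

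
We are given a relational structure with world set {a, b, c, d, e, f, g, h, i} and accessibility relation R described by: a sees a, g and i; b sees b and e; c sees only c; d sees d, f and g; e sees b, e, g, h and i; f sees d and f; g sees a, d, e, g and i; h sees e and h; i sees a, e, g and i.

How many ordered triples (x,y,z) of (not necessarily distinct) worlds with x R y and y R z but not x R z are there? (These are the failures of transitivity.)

Enumerating: (a,g,d), (a,g,e), (a,i,e), (b,e,g), (b,e,h), (b,e,i), (d,g,a), (d,g,e), (d,g,i), (e,g,a), (e,g,d), (e,i,a), … and 10 more.
Total: 22.

22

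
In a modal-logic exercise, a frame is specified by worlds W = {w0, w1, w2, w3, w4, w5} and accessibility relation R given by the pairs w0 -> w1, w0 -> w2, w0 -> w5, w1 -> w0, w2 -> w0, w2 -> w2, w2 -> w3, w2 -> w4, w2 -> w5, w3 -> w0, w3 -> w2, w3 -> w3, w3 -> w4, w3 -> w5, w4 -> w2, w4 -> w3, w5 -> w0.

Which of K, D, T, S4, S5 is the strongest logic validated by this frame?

D

Serial (axiom D): yes — every world has a successor (e.g. w0 R w1).
Reflexive (axiom T): no — w0 is not related to itself.
Transitive (axiom 4): no — w0 R w2 and w2 R w3, but not w0 R w3.
Euclidean (axiom 5): no — w0 R w1 and w0 R w2, but not w1 R w2.
So F validates K, D; T would additionally require R to be reflexive. The strongest is D.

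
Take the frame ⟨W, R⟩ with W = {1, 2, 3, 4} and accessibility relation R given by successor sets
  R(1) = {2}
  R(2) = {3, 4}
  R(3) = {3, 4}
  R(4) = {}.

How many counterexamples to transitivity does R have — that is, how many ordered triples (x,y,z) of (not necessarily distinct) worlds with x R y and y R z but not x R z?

Enumerating: (1,2,3), (1,2,4).

2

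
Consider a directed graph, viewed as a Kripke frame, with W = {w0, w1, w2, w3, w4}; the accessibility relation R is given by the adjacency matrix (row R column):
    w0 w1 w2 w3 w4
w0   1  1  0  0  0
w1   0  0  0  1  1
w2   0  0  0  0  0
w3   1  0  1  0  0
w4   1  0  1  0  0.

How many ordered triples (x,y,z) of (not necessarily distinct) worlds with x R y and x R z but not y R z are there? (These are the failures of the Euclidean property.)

12

Enumerating: (w0,w1,w0), (w0,w1,w1), (w1,w3,w3), (w1,w3,w4), (w1,w4,w3), (w1,w4,w4), (w3,w0,w2), (w3,w2,w0), (w3,w2,w2), (w4,w0,w2), (w4,w2,w0), (w4,w2,w2).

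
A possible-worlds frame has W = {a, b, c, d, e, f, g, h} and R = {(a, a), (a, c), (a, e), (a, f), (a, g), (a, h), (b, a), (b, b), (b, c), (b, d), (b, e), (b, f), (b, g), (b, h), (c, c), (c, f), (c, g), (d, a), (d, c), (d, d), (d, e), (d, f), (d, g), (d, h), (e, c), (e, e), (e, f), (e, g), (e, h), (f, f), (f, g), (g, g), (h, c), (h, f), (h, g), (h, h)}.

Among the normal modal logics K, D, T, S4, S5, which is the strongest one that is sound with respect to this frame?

S4

Serial (axiom D): yes — every world has a successor (e.g. a R a).
Reflexive (axiom T): yes — every world is R-related to itself.
Transitive (axiom 4): yes — every two-step R-path is closed by a direct edge.
Euclidean (axiom 5): no — a R c and a R e, but not c R e.
So F validates K, D, T, S4; S5 would additionally require R to be Euclidean. The strongest is S4.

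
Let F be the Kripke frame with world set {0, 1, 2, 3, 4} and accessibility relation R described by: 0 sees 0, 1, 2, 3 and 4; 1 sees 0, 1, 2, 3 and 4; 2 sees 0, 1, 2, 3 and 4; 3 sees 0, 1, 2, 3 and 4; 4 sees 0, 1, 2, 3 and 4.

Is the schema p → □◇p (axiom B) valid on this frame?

Yes

The schema B characterises exactly the symmetric frames.
Symmetric: yes — every pair in R has its reverse in R.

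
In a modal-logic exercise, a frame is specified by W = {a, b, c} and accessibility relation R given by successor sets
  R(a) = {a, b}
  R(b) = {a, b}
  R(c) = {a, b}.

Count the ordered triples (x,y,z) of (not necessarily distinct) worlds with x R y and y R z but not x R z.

R is transitive; there are no such tuples.

0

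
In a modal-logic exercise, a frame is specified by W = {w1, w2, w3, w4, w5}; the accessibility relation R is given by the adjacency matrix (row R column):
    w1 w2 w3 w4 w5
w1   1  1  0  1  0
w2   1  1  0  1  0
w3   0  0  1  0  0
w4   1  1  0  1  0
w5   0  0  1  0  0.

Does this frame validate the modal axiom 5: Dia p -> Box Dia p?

Yes

Axiom 5 corresponds to the accessibility relation being Euclidean.
Euclidean: yes — any two successors of a common world are R-related.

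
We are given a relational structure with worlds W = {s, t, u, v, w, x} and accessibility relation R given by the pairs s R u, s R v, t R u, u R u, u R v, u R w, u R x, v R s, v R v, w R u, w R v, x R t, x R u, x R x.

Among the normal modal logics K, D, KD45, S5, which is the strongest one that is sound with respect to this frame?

Serial (axiom D): yes — every world has a successor (e.g. s R u).
Euclidean (axiom 5): no — s R v and s R u, but not v R u.
Transitive (axiom 4): no — s R u and u R w, but not s R w.
Reflexive (axiom T): no — s is not related to itself.
So F validates K, D; KD45 would additionally require R to be Euclidean and transitive. The strongest is D.

D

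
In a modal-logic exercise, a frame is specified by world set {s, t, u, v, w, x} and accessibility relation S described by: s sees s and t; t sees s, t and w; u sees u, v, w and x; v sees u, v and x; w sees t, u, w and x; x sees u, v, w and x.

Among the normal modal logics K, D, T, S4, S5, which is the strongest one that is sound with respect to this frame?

T

Serial (axiom D): yes — every world has a successor (e.g. s S s).
Reflexive (axiom T): yes — every world is S-related to itself.
Transitive (axiom 4): no — s S t and t S w, but not s S w.
Euclidean (axiom 5): no — t S s and t S w, but not s S w.
So F validates K, D, T; S4 would additionally require S to be transitive. The strongest is T.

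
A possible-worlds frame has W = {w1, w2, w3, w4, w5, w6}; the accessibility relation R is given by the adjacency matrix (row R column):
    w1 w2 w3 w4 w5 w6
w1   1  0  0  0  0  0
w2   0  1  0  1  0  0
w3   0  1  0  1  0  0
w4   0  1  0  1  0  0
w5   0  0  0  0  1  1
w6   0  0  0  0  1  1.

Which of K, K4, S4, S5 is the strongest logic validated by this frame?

Transitive (axiom 4): yes — every two-step R-path is closed by a direct edge.
Reflexive (axiom T): no — w3 is not related to itself.
Euclidean (axiom 5): yes — any two successors of a common world are R-related.
So F validates K, K4; S4 would additionally require R to be reflexive. The strongest is K4.

K4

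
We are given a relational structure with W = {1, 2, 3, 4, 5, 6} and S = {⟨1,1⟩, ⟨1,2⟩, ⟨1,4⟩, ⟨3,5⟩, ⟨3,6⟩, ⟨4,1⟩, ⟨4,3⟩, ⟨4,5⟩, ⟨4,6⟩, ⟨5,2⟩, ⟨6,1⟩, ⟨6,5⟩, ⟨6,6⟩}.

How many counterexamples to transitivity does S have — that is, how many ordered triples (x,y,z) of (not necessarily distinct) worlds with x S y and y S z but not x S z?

Enumerating: (1,4,3), (1,4,5), (1,4,6), (3,5,2), (3,6,1), (4,1,2), (4,1,4), (4,5,2), (6,1,2), (6,1,4), (6,5,2).

11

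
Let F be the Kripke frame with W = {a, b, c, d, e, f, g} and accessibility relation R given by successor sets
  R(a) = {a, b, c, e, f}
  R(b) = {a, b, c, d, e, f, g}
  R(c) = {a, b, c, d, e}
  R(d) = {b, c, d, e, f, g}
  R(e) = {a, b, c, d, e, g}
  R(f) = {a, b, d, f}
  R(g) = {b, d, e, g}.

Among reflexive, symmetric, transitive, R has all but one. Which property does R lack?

transitive

Reflexive: yes — every world is R-related to itself.
Symmetric: yes — every pair in R has its reverse in R.
Transitive: no — a R b and b R d, but not a R d.
Only transitive fails.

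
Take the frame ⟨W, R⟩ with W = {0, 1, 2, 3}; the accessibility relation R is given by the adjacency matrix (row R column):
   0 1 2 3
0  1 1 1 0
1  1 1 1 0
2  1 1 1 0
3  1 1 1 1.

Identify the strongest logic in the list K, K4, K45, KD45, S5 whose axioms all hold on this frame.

K4

Transitive (axiom 4): yes — every two-step R-path is closed by a direct edge.
Euclidean (axiom 5): no — 3 R 0 and 3 R 3, but not 0 R 3.
Serial (axiom D): yes — every world has a successor (e.g. 0 R 0).
Reflexive (axiom T): yes — every world is R-related to itself.
So F validates K, K4; K45 would additionally require R to be Euclidean. The strongest is K4.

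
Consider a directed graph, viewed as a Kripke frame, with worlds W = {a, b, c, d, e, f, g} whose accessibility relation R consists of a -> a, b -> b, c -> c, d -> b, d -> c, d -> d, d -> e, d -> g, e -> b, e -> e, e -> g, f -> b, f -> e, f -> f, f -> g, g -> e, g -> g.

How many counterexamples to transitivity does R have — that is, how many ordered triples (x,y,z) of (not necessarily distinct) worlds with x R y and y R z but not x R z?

Enumerating: (g,e,b).

1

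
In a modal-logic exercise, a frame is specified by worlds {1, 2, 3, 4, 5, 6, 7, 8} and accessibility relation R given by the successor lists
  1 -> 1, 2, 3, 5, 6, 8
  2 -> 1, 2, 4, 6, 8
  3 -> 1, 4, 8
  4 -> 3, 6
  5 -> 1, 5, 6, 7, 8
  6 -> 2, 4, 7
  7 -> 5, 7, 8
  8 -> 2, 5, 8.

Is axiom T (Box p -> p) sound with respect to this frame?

The schema T characterises exactly the reflexive frames.
Reflexive: no — 3 is not related to itself.

No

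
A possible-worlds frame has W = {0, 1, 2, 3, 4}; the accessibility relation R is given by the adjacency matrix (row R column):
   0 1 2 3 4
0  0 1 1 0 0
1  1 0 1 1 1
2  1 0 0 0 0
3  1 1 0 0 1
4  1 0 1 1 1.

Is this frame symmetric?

No

Symmetric: no — 1 R 2 but not 2 R 1.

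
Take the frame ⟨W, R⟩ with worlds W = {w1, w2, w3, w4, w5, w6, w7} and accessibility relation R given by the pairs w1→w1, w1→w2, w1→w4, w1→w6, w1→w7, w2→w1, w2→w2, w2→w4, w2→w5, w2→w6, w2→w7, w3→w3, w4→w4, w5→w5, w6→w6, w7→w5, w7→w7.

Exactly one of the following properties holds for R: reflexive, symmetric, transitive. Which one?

Reflexive: yes — every world is R-related to itself.
Symmetric: no — w1 R w4 but not w4 R w1.
Transitive: no — w1 R w2 and w2 R w5, but not w1 R w5.
Only reflexive holds.

reflexive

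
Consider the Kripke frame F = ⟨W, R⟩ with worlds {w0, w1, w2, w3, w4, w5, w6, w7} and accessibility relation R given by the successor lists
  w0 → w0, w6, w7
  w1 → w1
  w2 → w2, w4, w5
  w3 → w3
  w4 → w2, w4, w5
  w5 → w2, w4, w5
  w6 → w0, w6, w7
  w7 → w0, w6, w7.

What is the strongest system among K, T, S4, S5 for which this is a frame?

Reflexive (axiom T): yes — every world is R-related to itself.
Transitive (axiom 4): yes — every two-step R-path is closed by a direct edge.
Euclidean (axiom 5): yes — any two successors of a common world are R-related.
So F validates K, T, S4, S5. The strongest is S5.

S5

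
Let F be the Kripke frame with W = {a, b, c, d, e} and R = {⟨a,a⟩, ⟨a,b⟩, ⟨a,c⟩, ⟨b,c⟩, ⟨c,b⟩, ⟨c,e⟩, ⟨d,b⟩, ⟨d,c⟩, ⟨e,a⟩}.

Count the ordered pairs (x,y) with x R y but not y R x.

6

Enumerating: (a,b), (a,c), (c,e), (d,b), (d,c), (e,a).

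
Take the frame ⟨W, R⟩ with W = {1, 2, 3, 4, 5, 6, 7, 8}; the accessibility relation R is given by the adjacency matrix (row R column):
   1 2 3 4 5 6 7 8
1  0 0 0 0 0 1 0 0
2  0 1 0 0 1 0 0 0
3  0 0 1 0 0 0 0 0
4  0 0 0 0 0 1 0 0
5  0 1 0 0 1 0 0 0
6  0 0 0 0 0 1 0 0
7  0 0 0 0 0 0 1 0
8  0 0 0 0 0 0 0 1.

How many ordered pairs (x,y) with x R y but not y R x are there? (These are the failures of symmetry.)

2

Enumerating: (1,6), (4,6).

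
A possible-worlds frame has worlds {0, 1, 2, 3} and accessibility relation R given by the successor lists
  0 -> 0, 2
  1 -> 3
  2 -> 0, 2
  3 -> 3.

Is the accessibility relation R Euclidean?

Yes

Euclidean: yes — any two successors of a common world are R-related.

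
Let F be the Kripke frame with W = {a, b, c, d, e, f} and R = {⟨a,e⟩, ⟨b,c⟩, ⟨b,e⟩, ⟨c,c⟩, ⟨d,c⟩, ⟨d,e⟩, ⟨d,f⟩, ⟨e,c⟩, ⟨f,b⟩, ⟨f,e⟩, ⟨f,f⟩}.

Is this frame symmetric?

Symmetric: no — a R e but not e R a.

No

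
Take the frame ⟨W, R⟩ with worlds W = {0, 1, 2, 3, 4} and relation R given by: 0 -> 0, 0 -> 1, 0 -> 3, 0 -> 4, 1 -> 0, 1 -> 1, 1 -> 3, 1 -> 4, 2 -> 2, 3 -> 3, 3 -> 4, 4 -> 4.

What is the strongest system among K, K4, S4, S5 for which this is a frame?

S4

Transitive (axiom 4): yes — every two-step R-path is closed by a direct edge.
Reflexive (axiom T): yes — every world is R-related to itself.
Euclidean (axiom 5): no — 0 R 3 and 0 R 1, but not 3 R 1.
So F validates K, K4, S4; S5 would additionally require R to be Euclidean. The strongest is S4.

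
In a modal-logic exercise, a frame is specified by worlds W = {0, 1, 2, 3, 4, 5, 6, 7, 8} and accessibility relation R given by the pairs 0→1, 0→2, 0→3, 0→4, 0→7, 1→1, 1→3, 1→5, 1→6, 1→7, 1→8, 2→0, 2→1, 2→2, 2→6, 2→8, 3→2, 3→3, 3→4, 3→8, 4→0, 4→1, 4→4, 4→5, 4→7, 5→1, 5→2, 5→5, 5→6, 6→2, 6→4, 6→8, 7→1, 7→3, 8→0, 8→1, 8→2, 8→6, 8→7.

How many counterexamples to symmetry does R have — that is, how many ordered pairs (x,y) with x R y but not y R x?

18

Enumerating: (0,1), (0,3), (0,7), (1,3), (1,6), (2,1), (3,2), (3,4), (3,8), (4,1), (4,5), (4,7), (5,2), (5,6), (6,4), (7,3), (8,0), (8,7).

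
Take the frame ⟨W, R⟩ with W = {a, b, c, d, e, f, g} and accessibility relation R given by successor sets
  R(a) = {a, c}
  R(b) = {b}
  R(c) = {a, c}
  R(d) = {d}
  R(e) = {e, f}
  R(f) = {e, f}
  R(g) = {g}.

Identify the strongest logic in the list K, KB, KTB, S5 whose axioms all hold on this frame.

Symmetric (axiom B): yes — every pair in R has its reverse in R.
Reflexive (axiom T): yes — every world is R-related to itself.
Euclidean (axiom 5): yes — any two successors of a common world are R-related.
So F validates K, KB, KTB, S5. The strongest is S5.

S5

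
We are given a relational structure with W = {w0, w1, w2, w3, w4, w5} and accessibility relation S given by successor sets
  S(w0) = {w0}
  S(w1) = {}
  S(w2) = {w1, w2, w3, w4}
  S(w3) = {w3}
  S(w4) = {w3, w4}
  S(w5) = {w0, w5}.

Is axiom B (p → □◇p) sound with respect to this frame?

No

The schema B characterises exactly the symmetric frames.
Symmetric: no — w2 S w1 but not w1 S w2.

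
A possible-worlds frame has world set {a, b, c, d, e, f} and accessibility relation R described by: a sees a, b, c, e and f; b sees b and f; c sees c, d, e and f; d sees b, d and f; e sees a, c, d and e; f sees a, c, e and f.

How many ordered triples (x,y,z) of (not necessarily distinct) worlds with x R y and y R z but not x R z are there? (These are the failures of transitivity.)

Enumerating: (a,c,d), (a,e,d), (b,f,a), (b,f,c), (b,f,e), (c,d,b), (c,e,a), (c,f,a), (d,f,a), (d,f,c), (d,f,e), (e,a,b), … and 7 more.
Total: 19.

19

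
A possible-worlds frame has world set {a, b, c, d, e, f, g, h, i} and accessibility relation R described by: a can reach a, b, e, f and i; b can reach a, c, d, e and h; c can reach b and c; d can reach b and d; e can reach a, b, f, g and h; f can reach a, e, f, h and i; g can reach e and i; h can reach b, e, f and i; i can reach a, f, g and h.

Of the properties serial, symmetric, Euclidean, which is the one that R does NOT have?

Euclidean

Serial: yes — every world has a successor (e.g. a R a).
Symmetric: yes — every pair in R has its reverse in R.
Euclidean: no — a R b and a R f, but not b R f.
Only Euclidean fails.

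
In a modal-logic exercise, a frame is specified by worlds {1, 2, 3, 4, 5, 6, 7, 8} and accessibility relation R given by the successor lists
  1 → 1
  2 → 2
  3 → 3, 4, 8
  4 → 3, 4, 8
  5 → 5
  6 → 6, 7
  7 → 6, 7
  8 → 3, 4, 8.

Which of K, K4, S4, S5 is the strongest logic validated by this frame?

Transitive (axiom 4): yes — every two-step R-path is closed by a direct edge.
Reflexive (axiom T): yes — every world is R-related to itself.
Euclidean (axiom 5): yes — any two successors of a common world are R-related.
So F validates K, K4, S4, S5. The strongest is S5.

S5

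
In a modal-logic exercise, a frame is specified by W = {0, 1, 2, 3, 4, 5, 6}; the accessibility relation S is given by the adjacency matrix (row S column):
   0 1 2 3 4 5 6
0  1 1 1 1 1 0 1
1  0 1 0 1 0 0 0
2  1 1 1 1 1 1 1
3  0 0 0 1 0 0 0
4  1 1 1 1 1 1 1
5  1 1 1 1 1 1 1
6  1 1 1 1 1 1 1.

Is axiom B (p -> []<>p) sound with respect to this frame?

By correspondence theory, B is valid on a frame iff S is symmetric.
Symmetric: no — 0 S 1 but not 1 S 0.

No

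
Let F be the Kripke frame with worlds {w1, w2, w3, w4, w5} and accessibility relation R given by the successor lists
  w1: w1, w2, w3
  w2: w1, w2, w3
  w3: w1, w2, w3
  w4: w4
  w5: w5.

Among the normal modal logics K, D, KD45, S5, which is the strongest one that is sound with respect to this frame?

Serial (axiom D): yes — every world has a successor (e.g. w1 R w1).
Euclidean (axiom 5): yes — any two successors of a common world are R-related.
Transitive (axiom 4): yes — every two-step R-path is closed by a direct edge.
Reflexive (axiom T): yes — every world is R-related to itself.
So F validates K, D, KD45, S5. The strongest is S5.

S5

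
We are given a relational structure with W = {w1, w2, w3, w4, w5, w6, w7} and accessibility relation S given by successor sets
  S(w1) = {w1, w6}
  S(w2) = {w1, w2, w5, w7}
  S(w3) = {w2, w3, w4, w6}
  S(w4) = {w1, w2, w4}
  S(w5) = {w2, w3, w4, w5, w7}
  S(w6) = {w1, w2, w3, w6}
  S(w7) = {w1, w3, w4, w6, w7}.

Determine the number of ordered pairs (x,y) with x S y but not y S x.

14

Enumerating: (w2,w1), (w2,w7), (w3,w2), (w3,w4), (w4,w1), (w4,w2), (w5,w3), (w5,w4), (w5,w7), (w6,w2), (w7,w1), (w7,w3), (w7,w4), (w7,w6).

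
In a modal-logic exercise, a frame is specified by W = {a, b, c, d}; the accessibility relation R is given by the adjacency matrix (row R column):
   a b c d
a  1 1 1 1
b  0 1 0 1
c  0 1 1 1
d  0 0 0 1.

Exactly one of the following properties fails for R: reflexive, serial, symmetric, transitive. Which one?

Reflexive: yes — every world is R-related to itself.
Serial: yes — every world has a successor (e.g. a R a).
Symmetric: no — a R b but not b R a.
Transitive: yes — every two-step R-path is closed by a direct edge.
Only symmetric fails.

symmetric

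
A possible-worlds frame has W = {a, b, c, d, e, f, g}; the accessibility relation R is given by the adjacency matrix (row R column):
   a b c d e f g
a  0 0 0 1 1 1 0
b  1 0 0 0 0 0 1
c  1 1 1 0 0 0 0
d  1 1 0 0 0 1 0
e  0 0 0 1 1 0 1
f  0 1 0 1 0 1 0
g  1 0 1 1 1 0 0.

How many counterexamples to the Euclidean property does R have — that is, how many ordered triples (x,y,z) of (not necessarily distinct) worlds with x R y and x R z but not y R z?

Enumerating: (a,d,d), (a,d,e), (a,e,f), (a,f,e), (b,a,a), (b,a,g), (b,g,g), (c,a,a), (c,a,b), (c,a,c), (c,b,b), (c,b,c), … and 22 more.
Total: 34.

34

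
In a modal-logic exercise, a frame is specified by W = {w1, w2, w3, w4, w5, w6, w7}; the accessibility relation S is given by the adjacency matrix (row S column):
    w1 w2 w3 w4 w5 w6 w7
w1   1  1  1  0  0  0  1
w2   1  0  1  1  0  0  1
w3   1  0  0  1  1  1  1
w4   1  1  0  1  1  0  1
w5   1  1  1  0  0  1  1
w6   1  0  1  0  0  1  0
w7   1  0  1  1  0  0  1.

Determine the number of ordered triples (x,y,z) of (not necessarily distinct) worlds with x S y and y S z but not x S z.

36

Enumerating: (w1,w2,w4), (w1,w3,w4), (w1,w3,w5), (w1,w3,w6), (w1,w7,w4), (w2,w1,w2), (w2,w3,w5), (w2,w3,w6), (w2,w4,w2), (w2,w4,w5), (w3,w1,w2), (w3,w1,w3), … and 24 more.
Total: 36.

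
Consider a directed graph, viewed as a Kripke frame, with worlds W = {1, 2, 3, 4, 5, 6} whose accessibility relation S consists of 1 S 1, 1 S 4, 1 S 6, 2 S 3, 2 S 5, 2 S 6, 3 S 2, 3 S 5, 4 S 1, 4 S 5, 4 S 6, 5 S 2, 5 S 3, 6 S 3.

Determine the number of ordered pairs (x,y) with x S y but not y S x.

Enumerating: (1,6), (2,6), (4,5), (4,6), (6,3).

5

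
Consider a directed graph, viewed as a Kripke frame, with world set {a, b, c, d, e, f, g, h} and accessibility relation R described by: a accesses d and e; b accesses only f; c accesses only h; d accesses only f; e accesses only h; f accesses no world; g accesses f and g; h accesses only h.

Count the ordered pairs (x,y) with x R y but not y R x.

Enumerating: (a,d), (a,e), (b,f), (c,h), (d,f), (e,h), (g,f).

7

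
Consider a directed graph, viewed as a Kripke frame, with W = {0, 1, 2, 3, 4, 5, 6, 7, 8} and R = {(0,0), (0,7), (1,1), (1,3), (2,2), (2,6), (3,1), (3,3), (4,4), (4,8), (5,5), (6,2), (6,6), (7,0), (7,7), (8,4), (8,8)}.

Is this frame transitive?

Transitive: yes — every two-step R-path is closed by a direct edge.

Yes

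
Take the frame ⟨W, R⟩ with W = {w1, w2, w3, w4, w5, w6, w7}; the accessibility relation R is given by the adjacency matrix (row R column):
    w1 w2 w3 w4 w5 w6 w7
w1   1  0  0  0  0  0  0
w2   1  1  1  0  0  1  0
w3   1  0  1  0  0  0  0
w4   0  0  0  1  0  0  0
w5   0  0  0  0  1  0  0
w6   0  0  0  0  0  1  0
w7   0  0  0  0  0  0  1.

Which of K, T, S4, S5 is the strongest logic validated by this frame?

S4

Reflexive (axiom T): yes — every world is R-related to itself.
Transitive (axiom 4): yes — every two-step R-path is closed by a direct edge.
Euclidean (axiom 5): no — w2 R w1 and w2 R w3, but not w1 R w3.
So F validates K, T, S4; S5 would additionally require R to be Euclidean. The strongest is S4.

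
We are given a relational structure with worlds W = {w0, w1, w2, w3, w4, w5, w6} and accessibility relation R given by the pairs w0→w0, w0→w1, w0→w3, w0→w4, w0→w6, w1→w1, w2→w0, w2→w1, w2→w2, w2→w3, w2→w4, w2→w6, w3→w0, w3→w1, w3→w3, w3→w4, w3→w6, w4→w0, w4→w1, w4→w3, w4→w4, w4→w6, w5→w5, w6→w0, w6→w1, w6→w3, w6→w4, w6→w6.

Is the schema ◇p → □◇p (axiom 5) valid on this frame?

No

Axiom 5 corresponds to the accessibility relation being Euclidean.
Euclidean: no — w0 R w1 and w0 R w3, but not w1 R w3.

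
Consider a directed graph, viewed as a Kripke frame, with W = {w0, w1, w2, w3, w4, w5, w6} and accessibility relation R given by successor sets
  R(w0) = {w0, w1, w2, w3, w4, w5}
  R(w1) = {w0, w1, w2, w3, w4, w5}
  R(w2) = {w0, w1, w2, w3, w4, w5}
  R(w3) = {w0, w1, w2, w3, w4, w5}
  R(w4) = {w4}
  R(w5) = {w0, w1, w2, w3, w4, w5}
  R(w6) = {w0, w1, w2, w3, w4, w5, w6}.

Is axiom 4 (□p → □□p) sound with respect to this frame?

Yes

By correspondence theory, 4 is valid on a frame iff R is transitive.
Transitive: yes — every two-step R-path is closed by a direct edge.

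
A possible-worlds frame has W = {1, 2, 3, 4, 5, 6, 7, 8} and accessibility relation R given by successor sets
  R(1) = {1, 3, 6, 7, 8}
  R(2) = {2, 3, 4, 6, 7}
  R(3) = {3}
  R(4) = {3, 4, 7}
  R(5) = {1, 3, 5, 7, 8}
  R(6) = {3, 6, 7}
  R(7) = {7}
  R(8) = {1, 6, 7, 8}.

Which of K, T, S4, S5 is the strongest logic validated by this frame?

Reflexive (axiom T): yes — every world is R-related to itself.
Transitive (axiom 4): no — 5 R 1 and 1 R 6, but not 5 R 6.
Euclidean (axiom 5): no — 1 R 3 and 1 R 6, but not 3 R 6.
So F validates K, T; S4 would additionally require R to be transitive. The strongest is T.

T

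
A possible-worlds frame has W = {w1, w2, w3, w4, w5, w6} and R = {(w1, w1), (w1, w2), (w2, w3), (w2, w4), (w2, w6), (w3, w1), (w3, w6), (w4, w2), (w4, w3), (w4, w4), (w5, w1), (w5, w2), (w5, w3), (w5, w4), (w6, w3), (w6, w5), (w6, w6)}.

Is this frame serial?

Yes

Serial: yes — every world has a successor (e.g. w1 R w1).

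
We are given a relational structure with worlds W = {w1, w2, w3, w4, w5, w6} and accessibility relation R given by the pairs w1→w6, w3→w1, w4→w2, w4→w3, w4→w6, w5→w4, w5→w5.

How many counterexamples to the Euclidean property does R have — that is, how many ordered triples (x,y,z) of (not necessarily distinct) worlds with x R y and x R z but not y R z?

13

Enumerating: (w1,w6,w6), (w3,w1,w1), (w4,w2,w2), (w4,w2,w3), (w4,w2,w6), (w4,w3,w2), (w4,w3,w3), (w4,w3,w6), (w4,w6,w2), (w4,w6,w3), (w4,w6,w6), (w5,w4,w4), (w5,w4,w5).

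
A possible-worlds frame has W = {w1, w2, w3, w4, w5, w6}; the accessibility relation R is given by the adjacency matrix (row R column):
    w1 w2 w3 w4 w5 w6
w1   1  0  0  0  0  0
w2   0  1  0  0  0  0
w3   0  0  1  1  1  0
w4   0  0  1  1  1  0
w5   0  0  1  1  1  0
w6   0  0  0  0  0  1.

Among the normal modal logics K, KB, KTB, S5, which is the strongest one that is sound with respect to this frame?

Symmetric (axiom B): yes — every pair in R has its reverse in R.
Reflexive (axiom T): yes — every world is R-related to itself.
Euclidean (axiom 5): yes — any two successors of a common world are R-related.
So F validates K, KB, KTB, S5. The strongest is S5.

S5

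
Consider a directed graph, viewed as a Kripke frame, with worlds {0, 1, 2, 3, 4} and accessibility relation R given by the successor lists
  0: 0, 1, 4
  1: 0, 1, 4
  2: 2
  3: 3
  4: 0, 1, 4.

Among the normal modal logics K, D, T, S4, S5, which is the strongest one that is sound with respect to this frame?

Serial (axiom D): yes — every world has a successor (e.g. 0 R 0).
Reflexive (axiom T): yes — every world is R-related to itself.
Transitive (axiom 4): yes — every two-step R-path is closed by a direct edge.
Euclidean (axiom 5): yes — any two successors of a common world are R-related.
So F validates K, D, T, S4, S5. The strongest is S5.

S5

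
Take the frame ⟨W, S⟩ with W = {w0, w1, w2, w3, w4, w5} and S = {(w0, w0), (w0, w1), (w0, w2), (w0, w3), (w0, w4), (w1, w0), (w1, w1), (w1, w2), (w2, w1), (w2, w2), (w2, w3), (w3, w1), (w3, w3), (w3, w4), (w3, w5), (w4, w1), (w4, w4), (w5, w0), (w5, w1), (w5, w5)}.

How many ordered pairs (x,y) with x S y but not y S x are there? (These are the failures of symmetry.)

10

Enumerating: (w0,w2), (w0,w3), (w0,w4), (w2,w3), (w3,w1), (w3,w4), (w3,w5), (w4,w1), (w5,w0), (w5,w1).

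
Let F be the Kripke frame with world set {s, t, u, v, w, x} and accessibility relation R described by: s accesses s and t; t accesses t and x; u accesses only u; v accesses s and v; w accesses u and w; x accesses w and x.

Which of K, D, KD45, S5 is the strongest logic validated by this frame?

Serial (axiom D): yes — every world has a successor (e.g. s R s).
Euclidean (axiom 5): no — s R t and s R s, but not t R s.
Transitive (axiom 4): no — s R t and t R x, but not s R x.
Reflexive (axiom T): yes — every world is R-related to itself.
So F validates K, D; KD45 would additionally require R to be Euclidean and transitive. The strongest is D.

D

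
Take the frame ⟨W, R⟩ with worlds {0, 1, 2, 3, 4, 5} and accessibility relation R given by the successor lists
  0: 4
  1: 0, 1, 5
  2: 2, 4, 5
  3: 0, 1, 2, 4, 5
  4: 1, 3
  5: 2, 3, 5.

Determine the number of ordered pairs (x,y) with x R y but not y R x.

8

Enumerating: (0,4), (1,0), (1,5), (2,4), (3,0), (3,1), (3,2), (4,1).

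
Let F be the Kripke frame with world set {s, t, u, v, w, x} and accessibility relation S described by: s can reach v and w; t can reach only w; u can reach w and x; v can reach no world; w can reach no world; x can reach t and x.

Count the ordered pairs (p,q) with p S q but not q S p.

6

Enumerating: (s,v), (s,w), (t,w), (u,w), (u,x), (x,t).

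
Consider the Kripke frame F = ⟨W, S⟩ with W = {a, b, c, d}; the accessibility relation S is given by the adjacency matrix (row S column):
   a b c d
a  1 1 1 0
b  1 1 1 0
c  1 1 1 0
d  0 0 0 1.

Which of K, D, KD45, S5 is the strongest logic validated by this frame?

Serial (axiom D): yes — every world has a successor (e.g. a S a).
Euclidean (axiom 5): yes — any two successors of a common world are S-related.
Transitive (axiom 4): yes — every two-step S-path is closed by a direct edge.
Reflexive (axiom T): yes — every world is S-related to itself.
So F validates K, D, KD45, S5. The strongest is S5.

S5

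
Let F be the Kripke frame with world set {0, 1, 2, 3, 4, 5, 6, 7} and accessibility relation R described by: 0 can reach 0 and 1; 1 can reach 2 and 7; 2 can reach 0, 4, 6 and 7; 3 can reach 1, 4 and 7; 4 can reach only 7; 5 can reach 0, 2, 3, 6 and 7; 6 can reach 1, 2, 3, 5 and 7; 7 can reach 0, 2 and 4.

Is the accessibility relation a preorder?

Reflexive: no — 1 is not related to itself.
Transitive: no — 0 R 1 and 1 R 2, but not 0 R 2.
So R is not a preorder.

No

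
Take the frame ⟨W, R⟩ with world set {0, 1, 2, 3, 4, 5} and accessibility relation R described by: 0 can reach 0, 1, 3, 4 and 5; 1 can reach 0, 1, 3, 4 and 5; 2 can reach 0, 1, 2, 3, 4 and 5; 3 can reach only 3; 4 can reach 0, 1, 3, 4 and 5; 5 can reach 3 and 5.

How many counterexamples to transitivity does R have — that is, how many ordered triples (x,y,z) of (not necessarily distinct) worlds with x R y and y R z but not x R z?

0

R is transitive; there are no such tuples.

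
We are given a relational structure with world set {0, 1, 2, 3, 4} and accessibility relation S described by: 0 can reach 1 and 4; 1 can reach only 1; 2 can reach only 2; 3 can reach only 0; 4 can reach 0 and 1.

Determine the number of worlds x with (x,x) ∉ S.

Enumerating: 0, 3, 4.

3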